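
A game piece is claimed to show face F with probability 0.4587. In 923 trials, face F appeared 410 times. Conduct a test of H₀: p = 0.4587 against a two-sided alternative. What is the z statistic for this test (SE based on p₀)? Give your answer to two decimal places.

z = -0.88

p̂ = 410/923 ≈ 0.4442.
Standard error under H₀: √(0.4587×0.5413/923) = 0.0164.
z = (0.4442 − 0.4587)/0.0164 = -0.0145/0.0164 = -0.88.
Two-sided p-value ≈ 2·Φ(−0.884) = 0.3768.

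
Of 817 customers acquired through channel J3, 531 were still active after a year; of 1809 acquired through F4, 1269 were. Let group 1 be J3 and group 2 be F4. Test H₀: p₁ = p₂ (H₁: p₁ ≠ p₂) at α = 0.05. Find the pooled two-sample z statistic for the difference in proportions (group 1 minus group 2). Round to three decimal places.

z = -2.634

p̂₁ = 531/817 = 0.64994, p̂₂ = 1269/1809 = 0.70149.
Pooled p̂ = (531+1269)/(817+1809) = 1800/2626 = 0.68545.
SE = √(0.215607 × 0.00177678) = 0.01957.
z = (0.64994 − 0.70149)/0.01957 = -0.05155/0.01957 = -2.634.
p-value = 2·P(Z > 2.634) ≈ 0.0084; since p < α = 0.05, reject H₀.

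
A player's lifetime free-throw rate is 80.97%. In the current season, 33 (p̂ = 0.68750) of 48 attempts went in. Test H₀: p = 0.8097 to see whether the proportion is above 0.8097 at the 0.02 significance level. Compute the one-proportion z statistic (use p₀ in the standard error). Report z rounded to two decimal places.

z = -2.16

p̂ = 33/48 = 0.6875.
Standard error under H₀: √(0.8097×0.1903/48) = 0.0567.
z = (0.6875 − 0.8097)/0.0567 = -0.1222/0.0567 = -2.16.
p-value = P(Z > -2.157) ≈ 0.9845. With α = 0.02, fail to reject H₀.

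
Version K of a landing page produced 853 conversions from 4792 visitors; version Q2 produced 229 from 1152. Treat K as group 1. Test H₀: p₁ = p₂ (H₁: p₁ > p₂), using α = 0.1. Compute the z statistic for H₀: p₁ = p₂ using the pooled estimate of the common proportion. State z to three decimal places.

p̂₁ = 853/4792 = 0.17801, p̂₂ = 229/1152 = 0.19878.
Pooled p̂ = (853+229)/(4792+1152) = 1082/5944 = 0.18203.
SE = √(p̂(1−p̂)(1/n₁+1/n₂)) = √(0.18203·0.81797·0.00107674) = √(0.000160322) = 0.01266.
z = (0.17801 − 0.19878)/0.01266 = -0.02077/0.01266 = -1.641.
p-value = P(Z > -1.641) ≈ 0.9496, so at α = 0.1 we fail to reject H₀.

z = -1.641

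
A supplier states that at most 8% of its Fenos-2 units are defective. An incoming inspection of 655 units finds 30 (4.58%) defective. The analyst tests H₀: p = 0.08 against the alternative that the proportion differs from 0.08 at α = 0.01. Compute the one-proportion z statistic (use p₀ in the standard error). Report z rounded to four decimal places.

z = -3.2262

p̂ = 30/655 ≈ 0.045802.
Under H₀, SE = √(0.08·0.92/655) = √(0.000112366) = 0.010600.
z = (0.045802 − 0.08)/0.010600 = -0.034198/0.010600 = -3.2262.
Two-sided p-value ≈ 2·Φ(−3.226) = 0.0013, so at α = 0.01 we reject H₀.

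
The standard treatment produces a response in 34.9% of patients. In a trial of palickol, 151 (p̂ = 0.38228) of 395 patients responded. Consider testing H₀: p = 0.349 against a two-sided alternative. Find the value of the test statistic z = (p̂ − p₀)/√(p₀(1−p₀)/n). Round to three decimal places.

z = 1.388

p̂ = 151/395 ≈ 0.38228.
Standard error under H₀: √(0.349×0.651/395) = 0.02398.
z = (0.38228 − 0.349)/0.02398 = 0.03328/0.02398 = 1.388.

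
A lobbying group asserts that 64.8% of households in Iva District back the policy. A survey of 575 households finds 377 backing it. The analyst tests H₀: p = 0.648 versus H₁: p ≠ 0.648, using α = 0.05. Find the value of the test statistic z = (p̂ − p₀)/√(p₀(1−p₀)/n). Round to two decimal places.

p̂ = 377/575 = 0.65565.
Under H₀, SE = √(0.648·0.352/575) = √(0.000396689) = 0.01992.
z = (0.65565 − 0.648)/0.01992 = 0.00765/0.01992 = 0.38.
p-value = 2·P(Z > 0.384) ≈ 0.7008. With α = 0.05, fail to reject H₀.

z = 0.38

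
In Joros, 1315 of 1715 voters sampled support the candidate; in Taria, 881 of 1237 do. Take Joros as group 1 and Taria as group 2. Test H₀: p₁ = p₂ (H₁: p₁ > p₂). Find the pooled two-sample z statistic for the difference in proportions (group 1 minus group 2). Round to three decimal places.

z = 3.351

p̂₁ = 1315/1715 ≈ 0.76676, p̂₂ = 881/1237 ≈ 0.71221.
Pooled p̂ = (1315+881)/(1715+1237) = 2196/2952 = 0.74390.
SE = √(p̂(1−p̂)(1/n₁+1/n₂)) = √(0.74390·0.25610·0.0013915) = √(0.000265096) = 0.01628.
z = (0.76676 − 0.71221)/0.01628 = 0.05455/0.01628 = 3.351.
p-value = P(Z > 3.351) ≈ 0.0004.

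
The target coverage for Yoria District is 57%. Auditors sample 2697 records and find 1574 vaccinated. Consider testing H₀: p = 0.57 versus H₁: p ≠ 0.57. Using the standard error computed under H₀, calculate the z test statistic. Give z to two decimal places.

z = 1.43

p̂ = 1574/2697 = 0.5836.
SE = √(p₀(1−p₀)/n) = √(0.2451/2697) = 0.0095.
z = (0.5836 − 0.57)/0.0095 = 0.0136/0.0095 = 1.43.
p-value = 2·P(Z > 1.428) ≈ 0.1533.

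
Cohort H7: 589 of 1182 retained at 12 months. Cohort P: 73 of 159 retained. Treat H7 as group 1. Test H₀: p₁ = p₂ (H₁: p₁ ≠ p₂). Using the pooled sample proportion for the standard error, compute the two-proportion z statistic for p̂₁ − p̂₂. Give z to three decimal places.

z = 0.928

p̂₁ = 589/1182 ≈ 0.49831, p̂₂ = 73/159 ≈ 0.45912.
Pooled p̂ = (589+73)/(1182+159) = 662/1341 = 0.49366.
SE = √(0.24996 × 0.00713533) = 0.04223.
z = (0.49831 − 0.45912)/0.04223 = 0.03919/0.04223 = 0.928.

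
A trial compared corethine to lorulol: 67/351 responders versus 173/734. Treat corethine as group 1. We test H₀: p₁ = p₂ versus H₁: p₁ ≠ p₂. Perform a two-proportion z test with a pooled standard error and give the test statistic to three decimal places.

z = -1.664

p̂₁ = 67/351 ≈ 0.190883, p̂₂ = 173/734 ≈ 0.235695.
Pooled p̂ = (67+173)/(351+734) = 240/1085 = 0.221198.
SE = √(p̂(1−p̂)(1/n₁+1/n₂)) = √(0.221198·0.778802·0.0042114) = √(0.000725496) = 0.026935.
z = (0.190883 − 0.235695)/0.026935 = -0.044812/0.026935 = -1.664.
Two-sided p-value ≈ 2·Φ(−1.664) = 0.0962.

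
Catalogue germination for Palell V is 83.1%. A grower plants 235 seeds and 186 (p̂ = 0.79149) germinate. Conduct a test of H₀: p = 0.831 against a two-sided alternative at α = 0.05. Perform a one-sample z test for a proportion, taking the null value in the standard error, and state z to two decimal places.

z = -1.62

p̂ = 186/235 ≈ 0.7915.
Standard error under H₀: √(0.831×0.169/235) = 0.0244.
z = (0.7915 − 0.831)/0.0244 = -0.0395/0.0244 = -1.62.
p-value = 2·P(Z > 1.616) ≈ 0.1060. With α = 0.05, fail to reject H₀.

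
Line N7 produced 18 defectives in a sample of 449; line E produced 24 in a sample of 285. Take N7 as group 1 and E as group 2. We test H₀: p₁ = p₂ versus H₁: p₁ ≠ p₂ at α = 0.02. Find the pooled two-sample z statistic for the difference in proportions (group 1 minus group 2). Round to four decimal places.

z = -2.5082

p̂₁ = 18/449 = 0.040089, p̂₂ = 24/285 = 0.084211.
Pooled p̂ = (18+24)/(449+285) = 42/734 = 0.057221.
SE = √(0.0539465 × 0.00573594) = 0.017591.
z = (0.040089 − 0.084211)/0.017591 = -0.044122/0.017591 = -2.5082.
p-value = 2·P(Z > 2.508) ≈ 0.0121. With α = 0.02, reject H₀.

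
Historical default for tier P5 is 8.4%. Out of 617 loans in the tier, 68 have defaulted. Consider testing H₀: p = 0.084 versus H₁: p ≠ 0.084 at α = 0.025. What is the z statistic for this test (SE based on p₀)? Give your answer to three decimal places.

p̂ = 68/617 ≈ 0.110211.
Under H₀, SE = √(0.084·0.916/617) = √(0.000124707) = 0.011167.
z = (0.110211 − 0.084)/0.011167 = 0.026211/0.011167 = 2.347.
p-value = 2·P(Z > 2.347) ≈ 0.0189; since p < α = 0.025, reject H₀.

z = 2.347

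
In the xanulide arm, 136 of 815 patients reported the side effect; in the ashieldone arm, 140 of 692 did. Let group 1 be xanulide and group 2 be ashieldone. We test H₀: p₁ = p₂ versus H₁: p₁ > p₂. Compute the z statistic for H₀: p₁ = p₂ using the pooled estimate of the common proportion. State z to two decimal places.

z = -1.77

p̂₁ = 136/815 = 0.1669, p̂₂ = 140/692 = 0.2023.
Pooled p̂ = (136+140)/(815+692) = 276/1507 = 0.1831.
SE = √(p̂(1−p̂)(1/n₁+1/n₂)) = √(0.1831·0.8169·0.00267208) = √(0.000399752) = 0.0200.
z = (0.1669 − 0.2023)/0.0200 = -0.0354/0.0200 = -1.77.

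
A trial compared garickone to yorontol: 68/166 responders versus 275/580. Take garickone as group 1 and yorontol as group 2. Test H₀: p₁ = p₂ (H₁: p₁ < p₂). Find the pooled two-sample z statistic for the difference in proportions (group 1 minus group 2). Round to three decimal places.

z = -1.470

p̂₁ = 68/166 = 0.40964, p̂₂ = 275/580 = 0.47414.
Pooled p̂ = (68+275)/(166+580) = 343/746 = 0.45979.
SE = √(p̂(1−p̂)(1/n₁+1/n₂)) = √(0.45979·0.54021·0.00774823) = √(0.00192453) = 0.04387.
z = (0.40964 − 0.47414)/0.04387 = -0.06450/0.04387 = -1.470.
p-value = P(Z < -1.470) ≈ 0.0707.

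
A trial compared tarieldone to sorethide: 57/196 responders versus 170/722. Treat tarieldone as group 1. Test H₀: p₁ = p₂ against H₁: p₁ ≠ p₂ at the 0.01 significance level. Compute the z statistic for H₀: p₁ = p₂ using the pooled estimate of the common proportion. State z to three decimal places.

p̂₁ = 57/196 ≈ 0.29082, p̂₂ = 170/722 ≈ 0.23546.
Pooled p̂ = (57+170)/(196+722) = 227/918 = 0.24728.
SE = √(0.186131 × 0.00648708) = 0.03475.
z = (0.29082 − 0.23546)/0.03475 = 0.05536/0.03475 = 1.593.
Two-sided p-value ≈ 2·Φ(−1.593) = 0.1111, so at α = 0.01 we fail to reject H₀.

z = 1.593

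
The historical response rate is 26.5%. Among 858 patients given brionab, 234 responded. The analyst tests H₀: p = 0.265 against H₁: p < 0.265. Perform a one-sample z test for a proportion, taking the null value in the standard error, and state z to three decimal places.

p̂ = 234/858 ≈ 0.27273.
Under H₀, SE = √(0.265·0.735/858) = √(0.00022701) = 0.01507.
z = (0.27273 − 0.265)/0.01507 = 0.00773/0.01507 = 0.513.
p-value = P(Z < 0.513) ≈ 0.6960.

z = 0.513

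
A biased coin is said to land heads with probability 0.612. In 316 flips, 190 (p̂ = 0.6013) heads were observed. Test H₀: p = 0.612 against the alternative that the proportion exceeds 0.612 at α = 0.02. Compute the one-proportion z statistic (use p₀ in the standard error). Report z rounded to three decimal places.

p̂ = 190/316 ≈ 0.601266.
SE = √(p₀(1−p₀)/n) = √(0.23746/316) = 0.027412.
z = (0.601266 − 0.612)/0.027412 = -0.010734/0.027412 = -0.392.
p-value = P(Z > -0.392) ≈ 0.6523. With α = 0.02, fail to reject H₀.

z = -0.392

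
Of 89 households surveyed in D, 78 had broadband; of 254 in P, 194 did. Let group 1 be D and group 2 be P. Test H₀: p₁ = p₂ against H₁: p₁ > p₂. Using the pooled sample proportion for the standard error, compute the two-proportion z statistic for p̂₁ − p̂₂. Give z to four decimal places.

p̂₁ = 78/89 = 0.876404, p̂₂ = 194/254 = 0.763780.
Pooled p̂ = (78+194)/(89+254) = 272/343 = 0.793003.
SE = √(0.164149 × 0.015173) = 0.049906.
z = (0.876404 − 0.763780)/0.049906 = 0.112624/0.049906 = 2.2567.
p-value = P(Z > 2.257) ≈ 0.0120.

z = 2.2567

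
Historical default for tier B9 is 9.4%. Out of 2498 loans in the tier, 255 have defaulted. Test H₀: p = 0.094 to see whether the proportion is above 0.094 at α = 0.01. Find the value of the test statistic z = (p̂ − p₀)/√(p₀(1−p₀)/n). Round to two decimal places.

z = 1.38

p̂ = 255/2498 = 0.10208.
SE = √(p₀(1−p₀)/n) = √(0.085164/2498) = 0.00584.
z = (0.10208 − 0.094)/0.00584 = 0.00808/0.00584 = 1.38.
p-value = P(Z > 1.384) ≈ 0.0832. With α = 0.01, fail to reject H₀.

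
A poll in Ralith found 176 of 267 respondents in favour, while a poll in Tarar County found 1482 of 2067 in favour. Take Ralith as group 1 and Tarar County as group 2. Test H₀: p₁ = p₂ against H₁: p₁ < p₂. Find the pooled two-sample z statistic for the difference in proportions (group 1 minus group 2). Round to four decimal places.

p̂₁ = 176/267 ≈ 0.659176, p̂₂ = 1482/2067 ≈ 0.716981.
Pooled p̂ = (176+1482)/(267+2067) = 1658/2334 = 0.710368.
SE = √(0.205745 × 0.00422911) = 0.029498.
z = (0.659176 − 0.716981)/0.029498 = -0.057805/0.029498 = -1.9596.
p-value = P(Z < -1.960) ≈ 0.0250.

z = -1.9596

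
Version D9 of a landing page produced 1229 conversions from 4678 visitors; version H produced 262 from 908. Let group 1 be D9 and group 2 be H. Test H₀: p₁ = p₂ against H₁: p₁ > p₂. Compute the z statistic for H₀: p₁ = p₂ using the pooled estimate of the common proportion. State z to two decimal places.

p̂₁ = 1229/4678 ≈ 0.2627, p̂₂ = 262/908 ≈ 0.2885.
Pooled p̂ = (1229+262)/(4678+908) = 1491/5586 = 0.2669.
SE = √(p̂(1−p̂)(1/n₁+1/n₂)) = √(0.2669·0.7331·0.00131509) = √(0.000257327) = 0.0160.
z = (0.2627 − 0.2885)/0.0160 = -0.0258/0.0160 = -1.61.
p-value = P(Z > -1.610) ≈ 0.9463.

z = -1.61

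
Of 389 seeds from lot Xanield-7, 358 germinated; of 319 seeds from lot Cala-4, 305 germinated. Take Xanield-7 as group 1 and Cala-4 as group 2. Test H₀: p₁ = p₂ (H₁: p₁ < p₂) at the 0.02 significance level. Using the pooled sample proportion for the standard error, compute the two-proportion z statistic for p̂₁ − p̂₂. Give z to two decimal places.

z = -1.94

p̂₁ = 358/389 = 0.92031, p̂₂ = 305/319 = 0.95611.
Pooled p̂ = (358+305)/(389+319) = 663/708 = 0.93644.
SE = √(p̂(1−p̂)(1/n₁+1/n₂)) = √(0.93644·0.06356·0.00570549) = √(0.000339588) = 0.01843.
z = (0.92031 − 0.95611)/0.01843 = -0.03580/0.01843 = -1.94.
p-value = P(Z < -1.943) ≈ 0.0260, so at α = 0.02 we fail to reject H₀.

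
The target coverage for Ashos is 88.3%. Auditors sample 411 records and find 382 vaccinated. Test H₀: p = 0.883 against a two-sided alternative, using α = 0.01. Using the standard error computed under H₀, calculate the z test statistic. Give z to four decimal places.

z = 2.9292

p̂ = 382/411 ≈ 0.929440.
Standard error under H₀: √(0.883×0.117/411) = 0.015854.
z = (0.929440 − 0.883)/0.015854 = 0.046440/0.015854 = 2.9292.
p-value = 2·P(Z > 2.929) ≈ 0.0034. With α = 0.01, reject H₀.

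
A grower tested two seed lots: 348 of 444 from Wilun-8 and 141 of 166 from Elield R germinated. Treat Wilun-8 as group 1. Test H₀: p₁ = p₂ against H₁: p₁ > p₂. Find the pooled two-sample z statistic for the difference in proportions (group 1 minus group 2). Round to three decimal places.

p̂₁ = 348/444 ≈ 0.78378, p̂₂ = 141/166 ≈ 0.84940.
Pooled p̂ = (348+141)/(444+166) = 489/610 = 0.80164.
SE = √(p̂(1−p̂)(1/n₁+1/n₂)) = √(0.80164·0.19836·0.00827635) = √(0.00131605) = 0.03628.
z = (0.78378 − 0.84940)/0.03628 = -0.06562/0.03628 = -1.809.

z = -1.809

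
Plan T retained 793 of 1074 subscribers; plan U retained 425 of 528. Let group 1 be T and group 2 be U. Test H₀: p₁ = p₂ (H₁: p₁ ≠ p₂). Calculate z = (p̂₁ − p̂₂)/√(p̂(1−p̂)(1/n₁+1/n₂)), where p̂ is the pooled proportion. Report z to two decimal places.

p̂₁ = 793/1074 ≈ 0.7384, p̂₂ = 425/528 ≈ 0.8049.
Pooled p̂ = (793+425)/(1074+528) = 1218/1602 = 0.7603.
SE = √(p̂(1−p̂)(1/n₁+1/n₂)) = √(0.7603·0.2397·0.00282504) = √(0.000514847) = 0.0227.
z = (0.7384 − 0.8049)/0.0227 = -0.0665/0.0227 = -2.93.

z = -2.93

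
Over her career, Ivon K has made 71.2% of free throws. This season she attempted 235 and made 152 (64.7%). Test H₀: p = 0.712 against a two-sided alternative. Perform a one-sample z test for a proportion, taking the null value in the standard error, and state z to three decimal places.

p̂ = 152/235 ≈ 0.64681.
Under H₀, SE = √(0.712·0.288/235) = √(0.000872579) = 0.02954.
z = (0.64681 − 0.712)/0.02954 = -0.06519/0.02954 = -2.207.
Two-sided p-value ≈ 2·Φ(−2.207) = 0.0273.

z = -2.207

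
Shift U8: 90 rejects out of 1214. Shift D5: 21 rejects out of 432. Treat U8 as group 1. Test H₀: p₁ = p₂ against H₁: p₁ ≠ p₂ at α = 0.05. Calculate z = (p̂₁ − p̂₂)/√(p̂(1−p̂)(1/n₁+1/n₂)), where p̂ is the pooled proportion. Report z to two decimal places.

p̂₁ = 90/1214 ≈ 0.0741, p̂₂ = 21/432 ≈ 0.0486.
Pooled p̂ = (90+21)/(1214+432) = 111/1646 = 0.0674.
SE = √(0.0628886 × 0.00313854) = 0.0140.
z = (0.0741 − 0.0486)/0.0140 = 0.0255/0.0140 = 1.82.
p-value = 2·P(Z > 1.817) ≈ 0.0693, so at α = 0.05 we fail to reject H₀.

z = 1.82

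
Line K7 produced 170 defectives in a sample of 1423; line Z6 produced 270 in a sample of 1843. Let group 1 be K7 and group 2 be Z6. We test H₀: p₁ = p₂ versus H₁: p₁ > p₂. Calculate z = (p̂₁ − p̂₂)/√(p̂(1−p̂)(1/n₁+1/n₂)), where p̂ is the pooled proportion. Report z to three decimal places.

z = -2.244

p̂₁ = 170/1423 ≈ 0.119466, p̂₂ = 270/1843 ≈ 0.146500.
Pooled p̂ = (170+270)/(1423+1843) = 440/3266 = 0.134721.
SE = √(p̂(1−p̂)(1/n₁+1/n₂)) = √(0.134721·0.865279·0.00124533) = √(0.000145171) = 0.012049.
z = (0.119466 − 0.146500)/0.012049 = -0.027034/0.012049 = -2.244.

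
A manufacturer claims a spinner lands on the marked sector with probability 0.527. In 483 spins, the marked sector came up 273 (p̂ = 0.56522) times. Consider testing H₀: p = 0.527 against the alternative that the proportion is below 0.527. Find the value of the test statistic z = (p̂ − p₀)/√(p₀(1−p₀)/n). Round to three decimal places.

p̂ = 273/483 ≈ 0.56522.
SE = √(p₀(1−p₀)/n) = √(0.24927/483) = 0.02272.
z = (0.56522 − 0.527)/0.02272 = 0.03822/0.02272 = 1.682.
p-value = P(Z < 1.682) ≈ 0.9537.

z = 1.682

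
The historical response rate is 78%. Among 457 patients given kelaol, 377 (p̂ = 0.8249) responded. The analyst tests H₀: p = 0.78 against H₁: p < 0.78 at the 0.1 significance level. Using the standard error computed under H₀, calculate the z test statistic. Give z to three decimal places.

p̂ = 377/457 = 0.82495.
Under H₀, SE = √(0.78·0.22/457) = √(0.000375492) = 0.01938.
z = (0.82495 − 0.78)/0.01938 = 0.04495/0.01938 = 2.319.
p-value = P(Z < 2.319) ≈ 0.9898; since p > α = 0.1, fail to reject H₀.

z = 2.319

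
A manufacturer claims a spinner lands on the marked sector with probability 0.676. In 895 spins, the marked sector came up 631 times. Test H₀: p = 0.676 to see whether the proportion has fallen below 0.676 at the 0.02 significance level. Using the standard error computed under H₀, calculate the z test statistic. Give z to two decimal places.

p̂ = 631/895 = 0.7050.
Standard error under H₀: √(0.676×0.324/895) = 0.0156.
z = (0.7050 − 0.676)/0.0156 = 0.0290/0.0156 = 1.86.
p-value = P(Z < 1.856) ≈ 0.9682. With α = 0.02, fail to reject H₀.

z = 1.86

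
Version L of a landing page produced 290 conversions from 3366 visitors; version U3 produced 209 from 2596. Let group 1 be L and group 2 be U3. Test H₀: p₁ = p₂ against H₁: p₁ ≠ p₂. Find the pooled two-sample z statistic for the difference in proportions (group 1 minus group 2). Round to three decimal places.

z = 0.781

p̂₁ = 290/3366 ≈ 0.08616, p̂₂ = 209/2596 ≈ 0.08051.
Pooled p̂ = (290+209)/(3366+2596) = 499/5962 = 0.08370.
SE = √(p̂(1−p̂)(1/n₁+1/n₂)) = √(0.08370·0.91630·0.000682297) = √(5.23264e-05) = 0.00723.
z = (0.08616 − 0.08051)/0.00723 = 0.00565/0.00723 = 0.781.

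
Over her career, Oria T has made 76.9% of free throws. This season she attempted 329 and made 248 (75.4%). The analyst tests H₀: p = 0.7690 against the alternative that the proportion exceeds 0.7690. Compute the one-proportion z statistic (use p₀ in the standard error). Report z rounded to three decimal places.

p̂ = 248/329 = 0.75380.
SE = √(p₀(1−p₀)/n) = √(0.17764/329) = 0.02324.
z = (0.75380 − 0.769)/0.02324 = -0.01520/0.02324 = -0.654.
p-value = P(Z > -0.654) ≈ 0.7435.

z = -0.654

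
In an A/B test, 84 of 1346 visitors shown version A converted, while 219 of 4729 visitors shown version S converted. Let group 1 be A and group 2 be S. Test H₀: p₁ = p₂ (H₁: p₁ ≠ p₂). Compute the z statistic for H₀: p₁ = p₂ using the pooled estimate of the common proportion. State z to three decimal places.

p̂₁ = 84/1346 ≈ 0.062407, p̂₂ = 219/4729 ≈ 0.046310.
Pooled p̂ = (84+219)/(1346+4729) = 303/6075 = 0.049877.
SE = √(0.0473889 × 0.000954403) = 0.006725.
z = (0.062407 − 0.046310)/0.006725 = 0.016097/0.006725 = 2.394.

z = 2.394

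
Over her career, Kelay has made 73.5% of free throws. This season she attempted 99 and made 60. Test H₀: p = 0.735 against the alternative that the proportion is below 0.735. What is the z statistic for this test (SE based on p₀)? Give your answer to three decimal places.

z = -2.907

p̂ = 60/99 ≈ 0.60606.
SE = √(p₀(1−p₀)/n) = √(0.19478/99) = 0.04436.
z = (0.60606 − 0.735)/0.04436 = -0.12894/0.04436 = -2.907.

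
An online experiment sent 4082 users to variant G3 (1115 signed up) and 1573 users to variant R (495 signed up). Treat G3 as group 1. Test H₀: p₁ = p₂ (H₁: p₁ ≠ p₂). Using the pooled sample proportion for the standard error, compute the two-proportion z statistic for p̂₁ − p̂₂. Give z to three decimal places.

p̂₁ = 1115/4082 = 0.273150, p̂₂ = 495/1573 = 0.314685.
Pooled p̂ = (1115+495)/(4082+1573) = 1610/5655 = 0.284704.
SE = √(0.203648 × 0.000880706) = 0.013392.
z = (0.273150 − 0.314685)/0.013392 = -0.041535/0.013392 = -3.101.

z = -3.101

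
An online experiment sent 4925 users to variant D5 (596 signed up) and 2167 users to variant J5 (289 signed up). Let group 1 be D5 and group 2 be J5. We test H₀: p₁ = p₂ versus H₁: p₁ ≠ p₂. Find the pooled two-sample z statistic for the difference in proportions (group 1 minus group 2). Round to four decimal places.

p̂₁ = 596/4925 = 0.12101523, p̂₂ = 289/2167 = 0.13336410.
Pooled p̂ = (596+289)/(4925+2167) = 885/7092 = 0.12478849.
SE = √(0.109216 × 0.000664513) = 0.00851914.
z = (0.12101523 − 0.13336410)/0.00851914 = -0.01234887/0.00851914 = -1.4495.
p-value = 2·P(Z > 1.450) ≈ 0.1472.

z = -1.4495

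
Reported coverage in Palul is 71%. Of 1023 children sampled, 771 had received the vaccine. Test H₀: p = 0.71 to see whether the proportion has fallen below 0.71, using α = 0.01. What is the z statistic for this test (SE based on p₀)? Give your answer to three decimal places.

p̂ = 771/1023 ≈ 0.75367.
Under H₀, SE = √(0.71·0.29/1023) = √(0.000201271) = 0.01419.
z = (0.75367 − 0.71)/0.01419 = 0.04367/0.01419 = 3.078.
p-value = P(Z < 3.078) ≈ 0.9990; since p > α = 0.01, fail to reject H₀.

z = 3.078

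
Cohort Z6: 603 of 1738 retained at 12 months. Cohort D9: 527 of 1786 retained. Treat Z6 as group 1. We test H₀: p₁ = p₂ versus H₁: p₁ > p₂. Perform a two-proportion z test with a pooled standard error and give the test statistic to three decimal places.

p̂₁ = 603/1738 = 0.346951, p̂₂ = 527/1786 = 0.295073.
Pooled p̂ = (603+527)/(1738+1786) = 1130/3524 = 0.320658.
SE = √(0.217837 × 0.00113528) = 0.015726.
z = (0.346951 − 0.295073)/0.015726 = 0.051878/0.015726 = 3.299.

z = 3.299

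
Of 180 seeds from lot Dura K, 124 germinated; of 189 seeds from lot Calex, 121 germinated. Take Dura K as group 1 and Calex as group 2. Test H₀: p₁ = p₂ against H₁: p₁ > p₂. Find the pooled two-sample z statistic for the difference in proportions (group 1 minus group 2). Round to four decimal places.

z = 0.9895

p̂₁ = 124/180 = 0.688889, p̂₂ = 121/189 = 0.640212.
Pooled p̂ = (124+121)/(180+189) = 245/369 = 0.663957.
SE = √(0.223118 × 0.0108466) = 0.049194.
z = (0.688889 − 0.640212)/0.049194 = 0.048677/0.049194 = 0.9895.
p-value = P(Z > 0.989) ≈ 0.1612.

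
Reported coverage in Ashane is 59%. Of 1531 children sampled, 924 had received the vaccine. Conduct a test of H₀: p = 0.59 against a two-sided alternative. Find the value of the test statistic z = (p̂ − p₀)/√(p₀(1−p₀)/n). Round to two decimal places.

z = 1.08

p̂ = 924/1531 = 0.60353.
Standard error under H₀: √(0.59×0.41/1531) = 0.01257.
z = (0.60353 − 0.59)/0.01257 = 0.01353/0.01257 = 1.08.
Two-sided p-value ≈ 2·Φ(−1.076) = 0.2819.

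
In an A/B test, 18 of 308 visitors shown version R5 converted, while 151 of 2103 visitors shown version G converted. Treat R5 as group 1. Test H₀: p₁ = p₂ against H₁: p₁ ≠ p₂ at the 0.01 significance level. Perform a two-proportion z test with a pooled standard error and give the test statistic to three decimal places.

p̂₁ = 18/308 ≈ 0.05844, p̂₂ = 151/2103 ≈ 0.07180.
Pooled p̂ = (18+151)/(308+2103) = 169/2411 = 0.07010.
SE = √(0.065182 × 0.00372226) = 0.01558.
z = (0.05844 − 0.07180)/0.01558 = -0.01336/0.01558 = -0.858.
Two-sided p-value ≈ 2·Φ(−0.858) = 0.3910; since p > α = 0.01, fail to reject H₀.

z = -0.858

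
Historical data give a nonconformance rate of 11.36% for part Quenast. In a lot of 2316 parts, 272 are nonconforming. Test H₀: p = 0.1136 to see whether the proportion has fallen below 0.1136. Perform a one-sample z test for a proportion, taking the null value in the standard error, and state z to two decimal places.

z = 0.58

p̂ = 272/2316 = 0.1174.
Under H₀, SE = √(0.1136·0.8864/2316) = √(4.3478e-05) = 0.0066.
z = (0.1174 − 0.1136)/0.0066 = 0.0038/0.0066 = 0.58.
p-value = P(Z < 0.583) ≈ 0.7200.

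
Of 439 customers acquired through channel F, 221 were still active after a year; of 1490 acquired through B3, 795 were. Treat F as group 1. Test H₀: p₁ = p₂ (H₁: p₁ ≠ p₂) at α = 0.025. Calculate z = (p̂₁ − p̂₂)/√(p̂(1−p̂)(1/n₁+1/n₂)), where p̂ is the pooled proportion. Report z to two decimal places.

z = -1.11

p̂₁ = 221/439 = 0.5034, p̂₂ = 795/1490 = 0.5336.
Pooled p̂ = (221+795)/(439+1490) = 1016/1929 = 0.5267.
SE = √(0.249287 × 0.00294905) = 0.0271.
z = (0.5034 − 0.5336)/0.0271 = -0.0302/0.0271 = -1.11.
p-value = 2·P(Z > 1.112) ≈ 0.2663. With α = 0.025, fail to reject H₀.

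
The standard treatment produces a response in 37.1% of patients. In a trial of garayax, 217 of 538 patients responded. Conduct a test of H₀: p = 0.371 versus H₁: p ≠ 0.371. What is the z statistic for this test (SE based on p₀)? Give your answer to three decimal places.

p̂ = 217/538 ≈ 0.40335.
Under H₀, SE = √(0.371·0.629/538) = √(0.000433753) = 0.02083.
z = (0.40335 − 0.371)/0.02083 = 0.03235/0.02083 = 1.553.
p-value = 2·P(Z > 1.553) ≈ 0.1204.

z = 1.553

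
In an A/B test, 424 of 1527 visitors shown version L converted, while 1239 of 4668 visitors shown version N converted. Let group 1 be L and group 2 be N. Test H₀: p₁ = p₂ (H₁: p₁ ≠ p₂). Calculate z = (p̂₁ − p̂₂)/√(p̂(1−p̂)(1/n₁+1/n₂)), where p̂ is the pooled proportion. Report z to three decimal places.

z = 0.937

p̂₁ = 424/1527 = 0.277669, p̂₂ = 1239/4668 = 0.265424.
Pooled p̂ = (424+1239)/(1527+4668) = 1663/6195 = 0.268442.
SE = √(0.196381 × 0.000869103) = 0.013064.
z = (0.277669 − 0.265424)/0.013064 = 0.012245/0.013064 = 0.937.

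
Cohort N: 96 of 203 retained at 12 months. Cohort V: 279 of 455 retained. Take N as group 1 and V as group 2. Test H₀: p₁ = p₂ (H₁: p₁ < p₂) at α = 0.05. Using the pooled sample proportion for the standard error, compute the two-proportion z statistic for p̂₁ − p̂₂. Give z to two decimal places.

z = -3.36

p̂₁ = 96/203 = 0.4729, p̂₂ = 279/455 = 0.6132.
Pooled p̂ = (96+279)/(203+455) = 375/658 = 0.5699.
SE = √(p̂(1−p̂)(1/n₁+1/n₂)) = √(0.5699·0.4301·0.00712391) = √(0.00174616) = 0.0418.
z = (0.4729 − 0.6132)/0.0418 = -0.1403/0.0418 = -3.36.
p-value = P(Z < -3.357) ≈ 0.0004. With α = 0.05, reject H₀.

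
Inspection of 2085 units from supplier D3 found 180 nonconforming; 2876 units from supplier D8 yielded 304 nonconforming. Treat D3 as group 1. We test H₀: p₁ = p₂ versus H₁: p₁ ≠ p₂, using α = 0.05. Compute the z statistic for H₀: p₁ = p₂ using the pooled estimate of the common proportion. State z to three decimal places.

p̂₁ = 180/2085 ≈ 0.086331, p̂₂ = 304/2876 ≈ 0.105702.
Pooled p̂ = (180+304)/(2085+2876) = 484/4961 = 0.097561.
SE = √(p̂(1−p̂)(1/n₁+1/n₂)) = √(0.097561·0.902439·0.000827321) = √(7.28397e-05) = 0.008535.
z = (0.086331 − 0.105702)/0.008535 = -0.019371/0.008535 = -2.270.
p-value = 2·P(Z > 2.270) ≈ 0.0232; since p < α = 0.05, reject H₀.

z = -2.270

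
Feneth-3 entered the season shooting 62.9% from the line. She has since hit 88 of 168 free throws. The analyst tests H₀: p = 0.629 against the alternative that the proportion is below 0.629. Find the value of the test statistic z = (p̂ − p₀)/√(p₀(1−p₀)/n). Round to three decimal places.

p̂ = 88/168 = 0.52381.
SE = √(p₀(1−p₀)/n) = √(0.23336/168) = 0.03727.
z = (0.52381 − 0.629)/0.03727 = -0.10519/0.03727 = -2.822.
p-value = P(Z < -2.822) ≈ 0.0024.

z = -2.822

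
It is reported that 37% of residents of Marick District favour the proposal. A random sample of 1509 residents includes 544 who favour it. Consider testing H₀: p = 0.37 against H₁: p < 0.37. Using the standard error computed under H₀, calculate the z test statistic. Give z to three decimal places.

p̂ = 544/1509 = 0.36050.
SE = √(p₀(1−p₀)/n) = √(0.2331/1509) = 0.01243.
z = (0.36050 − 0.37)/0.01243 = -0.00950/0.01243 = -0.764.

z = -0.764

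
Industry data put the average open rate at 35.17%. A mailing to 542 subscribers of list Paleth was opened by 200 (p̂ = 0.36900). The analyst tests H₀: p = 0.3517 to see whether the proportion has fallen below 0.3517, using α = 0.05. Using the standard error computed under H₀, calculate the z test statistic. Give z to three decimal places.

p̂ = 200/542 ≈ 0.369004.
SE = √(p₀(1−p₀)/n) = √(0.22801/542) = 0.020510.
z = (0.369004 − 0.3517)/0.020510 = 0.017304/0.020510 = 0.844.
p-value = P(Z < 0.844) ≈ 0.8006. With α = 0.05, fail to reject H₀.

z = 0.844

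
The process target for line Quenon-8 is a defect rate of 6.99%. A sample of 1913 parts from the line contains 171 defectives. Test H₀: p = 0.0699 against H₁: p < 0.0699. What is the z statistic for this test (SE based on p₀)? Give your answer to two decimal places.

z = 3.34

p̂ = 171/1913 = 0.08939.
Standard error under H₀: √(0.0699×0.9301/1913) = 0.00583.
z = (0.08939 − 0.0699)/0.00583 = 0.01949/0.00583 = 3.34.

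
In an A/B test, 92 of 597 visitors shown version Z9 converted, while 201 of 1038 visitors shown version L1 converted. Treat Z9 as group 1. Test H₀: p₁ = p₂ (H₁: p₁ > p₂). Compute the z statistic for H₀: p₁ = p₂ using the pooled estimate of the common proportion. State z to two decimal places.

z = -2.01

p̂₁ = 92/597 ≈ 0.1541, p̂₂ = 201/1038 ≈ 0.1936.
Pooled p̂ = (92+201)/(597+1038) = 293/1635 = 0.1792.
SE = √(0.14709 × 0.00263843) = 0.0197.
z = (0.1541 − 0.1936)/0.0197 = -0.0395/0.0197 = -2.01.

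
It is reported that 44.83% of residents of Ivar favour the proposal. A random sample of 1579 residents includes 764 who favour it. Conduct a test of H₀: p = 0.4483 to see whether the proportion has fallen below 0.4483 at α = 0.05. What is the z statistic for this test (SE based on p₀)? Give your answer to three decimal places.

z = 2.841

p̂ = 764/1579 ≈ 0.483851.
Standard error under H₀: √(0.4483×0.5517/1579) = 0.012515.
z = (0.483851 − 0.4483)/0.012515 = 0.035551/0.012515 = 2.841.
p-value = P(Z < 2.841) ≈ 0.9977. With α = 0.05, fail to reject H₀.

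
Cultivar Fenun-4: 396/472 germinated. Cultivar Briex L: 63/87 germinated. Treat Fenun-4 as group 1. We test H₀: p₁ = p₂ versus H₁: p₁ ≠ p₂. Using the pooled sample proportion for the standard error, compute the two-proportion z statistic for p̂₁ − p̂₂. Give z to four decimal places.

z = 2.5683

p̂₁ = 396/472 ≈ 0.838983, p̂₂ = 63/87 ≈ 0.724138.
Pooled p̂ = (396+63)/(472+87) = 459/559 = 0.821109.
SE = √(0.146889 × 0.0136129) = 0.044717.
z = (0.838983 − 0.724138)/0.044717 = 0.114845/0.044717 = 2.5683.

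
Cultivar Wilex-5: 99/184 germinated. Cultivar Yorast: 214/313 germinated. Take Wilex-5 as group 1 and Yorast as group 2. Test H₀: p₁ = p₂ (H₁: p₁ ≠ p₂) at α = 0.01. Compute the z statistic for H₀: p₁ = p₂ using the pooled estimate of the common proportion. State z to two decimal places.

z = -3.25

p̂₁ = 99/184 ≈ 0.53804, p̂₂ = 214/313 ≈ 0.68371.
Pooled p̂ = (99+214)/(184+313) = 313/497 = 0.62978.
SE = √(p̂(1−p̂)(1/n₁+1/n₂)) = √(0.62978·0.37022·0.00862967) = √(0.00201207) = 0.04486.
z = (0.53804 − 0.68371)/0.04486 = -0.14567/0.04486 = -3.25.
Two-sided p-value ≈ 2·Φ(−3.247) = 0.0012, so at α = 0.01 we reject H₀.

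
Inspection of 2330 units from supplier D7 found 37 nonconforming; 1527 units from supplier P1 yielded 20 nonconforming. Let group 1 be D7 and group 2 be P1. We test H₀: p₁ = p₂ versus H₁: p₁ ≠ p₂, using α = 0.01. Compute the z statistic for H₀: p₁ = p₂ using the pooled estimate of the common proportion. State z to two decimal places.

z = 0.70

p̂₁ = 37/2330 = 0.0159, p̂₂ = 20/1527 = 0.0131.
Pooled p̂ = (37+20)/(2330+1527) = 57/3857 = 0.0148.
SE = √(0.0145599 × 0.00108406) = 0.0040.
z = (0.0159 − 0.0131)/0.0040 = 0.0028/0.0040 = 0.70.
Two-sided p-value ≈ 2·Φ(−0.700) = 0.4837; since p > α = 0.01, fail to reject H₀.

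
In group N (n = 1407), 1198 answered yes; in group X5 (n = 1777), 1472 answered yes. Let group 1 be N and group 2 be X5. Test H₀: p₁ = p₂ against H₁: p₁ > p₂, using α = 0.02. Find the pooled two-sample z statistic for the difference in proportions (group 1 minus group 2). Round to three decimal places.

z = 1.759

p̂₁ = 1198/1407 ≈ 0.85146, p̂₂ = 1472/1777 ≈ 0.82836.
Pooled p̂ = (1198+1472)/(1407+1777) = 2670/3184 = 0.83857.
SE = √(p̂(1−p̂)(1/n₁+1/n₂)) = √(0.83857·0.16143·0.00127348) = √(0.000172393) = 0.01313.
z = (0.85146 − 0.82836)/0.01313 = 0.02310/0.01313 = 1.759.
p-value = P(Z > 1.759) ≈ 0.0393; since p > α = 0.02, fail to reject H₀.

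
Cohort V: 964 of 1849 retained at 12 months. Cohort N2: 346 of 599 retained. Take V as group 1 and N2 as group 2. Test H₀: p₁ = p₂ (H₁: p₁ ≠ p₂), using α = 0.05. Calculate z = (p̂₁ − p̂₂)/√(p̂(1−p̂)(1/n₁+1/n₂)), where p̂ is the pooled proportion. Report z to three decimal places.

p̂₁ = 964/1849 ≈ 0.52136, p̂₂ = 346/599 ≈ 0.57763.
Pooled p̂ = (964+346)/(1849+599) = 1310/2448 = 0.53513.
SE = √(p̂(1−p̂)(1/n₁+1/n₂)) = √(0.53513·0.46487·0.00221028) = √(0.000549843) = 0.02345.
z = (0.52136 − 0.57763)/0.02345 = -0.05627/0.02345 = -2.400.
p-value = 2·P(Z > 2.400) ≈ 0.0164; since p < α = 0.05, reject H₀.

z = -2.400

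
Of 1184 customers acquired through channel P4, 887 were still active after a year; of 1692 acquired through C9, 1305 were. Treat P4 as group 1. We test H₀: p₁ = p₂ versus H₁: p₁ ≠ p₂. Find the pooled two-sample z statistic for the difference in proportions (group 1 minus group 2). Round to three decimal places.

z = -1.371

p̂₁ = 887/1184 ≈ 0.74916, p̂₂ = 1305/1692 ≈ 0.77128.
Pooled p̂ = (887+1305)/(1184+1692) = 2192/2876 = 0.76217.
SE = √(p̂(1−p̂)(1/n₁+1/n₂)) = √(0.76217·0.23783·0.00143561) = √(0.000260229) = 0.01613.
z = (0.74916 − 0.77128)/0.01613 = -0.02212/0.01613 = -1.371.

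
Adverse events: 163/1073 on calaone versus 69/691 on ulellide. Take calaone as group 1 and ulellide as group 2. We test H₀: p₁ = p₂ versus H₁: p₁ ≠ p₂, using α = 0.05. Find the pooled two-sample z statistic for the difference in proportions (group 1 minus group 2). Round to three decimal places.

p̂₁ = 163/1073 = 0.15191, p̂₂ = 69/691 = 0.09986.
Pooled p̂ = (163+69)/(1073+691) = 232/1764 = 0.13152.
SE = √(0.114222 × 0.00237914) = 0.01648.
z = (0.15191 − 0.09986)/0.01648 = 0.05205/0.01648 = 3.158.
Two-sided p-value ≈ 2·Φ(−3.158) = 0.0016. With α = 0.05, reject H₀.

z = 3.158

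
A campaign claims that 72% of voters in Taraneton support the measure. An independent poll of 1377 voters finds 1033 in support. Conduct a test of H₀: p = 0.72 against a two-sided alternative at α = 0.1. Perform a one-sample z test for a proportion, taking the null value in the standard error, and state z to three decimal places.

p̂ = 1033/1377 = 0.75018.
SE = √(p₀(1−p₀)/n) = √(0.2016/1377) = 0.01210.
z = (0.75018 − 0.72)/0.01210 = 0.03018/0.01210 = 2.494.
p-value = 2·P(Z > 2.494) ≈ 0.0126. With α = 0.1, reject H₀.

z = 2.494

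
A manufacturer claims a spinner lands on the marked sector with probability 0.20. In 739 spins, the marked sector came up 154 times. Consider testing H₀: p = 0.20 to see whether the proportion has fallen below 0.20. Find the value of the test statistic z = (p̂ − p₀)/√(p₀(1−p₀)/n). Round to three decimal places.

z = 0.570

p̂ = 154/739 ≈ 0.20839.
Under H₀, SE = √(0.2·0.8/739) = √(0.000216509) = 0.01471.
z = (0.20839 − 0.2)/0.01471 = 0.00839/0.01471 = 0.570.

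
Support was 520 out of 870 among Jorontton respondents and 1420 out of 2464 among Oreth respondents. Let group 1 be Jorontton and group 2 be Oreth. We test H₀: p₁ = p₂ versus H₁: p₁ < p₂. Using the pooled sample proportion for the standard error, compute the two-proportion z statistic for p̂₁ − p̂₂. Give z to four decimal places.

p̂₁ = 520/870 = 0.5977011, p̂₂ = 1420/2464 = 0.5762987.
Pooled p̂ = (520+1420)/(870+2464) = 1940/3334 = 0.5818836.
SE = √(p̂(1−p̂)(1/n₁+1/n₂)) = √(0.5818836·0.4181164·0.00155527) = √(0.000378389) = 0.0194522.
z = (0.5977011 − 0.5762987)/0.0194522 = 0.0214024/0.0194522 = 1.1003.
p-value = P(Z < 1.100) ≈ 0.8644.

z = 1.1003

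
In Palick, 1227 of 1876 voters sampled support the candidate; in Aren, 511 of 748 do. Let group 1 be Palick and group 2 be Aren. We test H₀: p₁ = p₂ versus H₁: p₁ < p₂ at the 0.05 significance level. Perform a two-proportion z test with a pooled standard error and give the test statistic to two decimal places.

z = -1.42

p̂₁ = 1227/1876 = 0.65405, p̂₂ = 511/748 = 0.68316.
Pooled p̂ = (1227+511)/(1876+748) = 1738/2624 = 0.66235.
SE = √(0.223643 × 0.00186995) = 0.02045.
z = (0.65405 − 0.68316)/0.02045 = -0.02911/0.02045 = -1.42.
p-value = P(Z < -1.423) ≈ 0.0773. With α = 0.05, fail to reject H₀.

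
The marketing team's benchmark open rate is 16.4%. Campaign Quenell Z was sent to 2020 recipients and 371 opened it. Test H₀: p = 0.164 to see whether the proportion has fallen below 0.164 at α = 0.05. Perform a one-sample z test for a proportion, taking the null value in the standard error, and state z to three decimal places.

p̂ = 371/2020 ≈ 0.183663.
SE = √(p₀(1−p₀)/n) = √(0.1371/2020) = 0.008239.
z = (0.183663 − 0.164)/0.008239 = 0.019663/0.008239 = 2.387.
p-value = P(Z < 2.387) ≈ 0.9915. With α = 0.05, fail to reject H₀.

z = 2.387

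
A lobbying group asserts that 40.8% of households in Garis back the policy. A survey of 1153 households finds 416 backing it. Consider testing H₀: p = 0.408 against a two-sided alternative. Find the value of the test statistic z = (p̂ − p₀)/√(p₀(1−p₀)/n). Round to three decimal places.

p̂ = 416/1153 ≈ 0.360798.
Standard error under H₀: √(0.408×0.592/1153) = 0.014474.
z = (0.360798 − 0.408)/0.014474 = -0.047202/0.014474 = -3.261.
p-value = 2·P(Z > 3.261) ≈ 0.0011.

z = -3.261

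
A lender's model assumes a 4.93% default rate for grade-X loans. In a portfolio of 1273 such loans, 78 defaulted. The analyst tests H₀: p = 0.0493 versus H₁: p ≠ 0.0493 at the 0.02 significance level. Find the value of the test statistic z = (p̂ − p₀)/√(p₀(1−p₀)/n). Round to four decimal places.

z = 1.9731

p̂ = 78/1273 = 0.061273.
Under H₀, SE = √(0.0493·0.9507/1273) = √(3.68182e-05) = 0.006068.
z = (0.061273 − 0.0493)/0.006068 = 0.011973/0.006068 = 1.9731.
Two-sided p-value ≈ 2·Φ(−1.973) = 0.0485; since p > α = 0.02, fail to reject H₀.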